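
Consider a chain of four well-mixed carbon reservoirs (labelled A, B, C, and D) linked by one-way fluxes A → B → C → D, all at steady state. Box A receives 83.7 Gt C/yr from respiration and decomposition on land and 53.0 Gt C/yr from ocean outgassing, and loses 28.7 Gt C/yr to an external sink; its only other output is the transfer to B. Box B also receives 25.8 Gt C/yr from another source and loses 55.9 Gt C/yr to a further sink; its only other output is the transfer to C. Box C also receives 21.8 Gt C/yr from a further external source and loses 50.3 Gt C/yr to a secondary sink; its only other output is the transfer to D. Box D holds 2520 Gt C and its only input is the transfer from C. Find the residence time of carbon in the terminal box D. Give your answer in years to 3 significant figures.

51.0 yr

Box A: F(A→B) = (83.7 + 53.0) − 28.7 = 108.00 Gt C/yr.
Box B: F(B→C) = (108.00 + 25.8) − 55.9 = 77.900 Gt C/yr.
Box C: F(C→D) = (77.900 + 21.8) − 50.3 = 49.400 Gt C/yr.
Box D throughput = its input = 49.400 Gt C/yr; τ = 2520 / 49.400 = 51.01 yr.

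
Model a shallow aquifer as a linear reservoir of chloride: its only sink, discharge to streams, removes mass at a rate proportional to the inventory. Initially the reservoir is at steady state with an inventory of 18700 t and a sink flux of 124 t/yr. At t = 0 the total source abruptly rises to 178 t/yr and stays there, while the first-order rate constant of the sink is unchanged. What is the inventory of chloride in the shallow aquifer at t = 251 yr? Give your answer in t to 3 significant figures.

Residence time τ = M₀/F₀ = 150.8 yr. The eventual steady state is M_∞ = M₀·(F₁/F₀) = 18700 × 178/124 = 26844 t.
The anomaly ΔM(t) = M(t) − M_∞ decays as ΔM₀·e^(−t/τ) with ΔM₀ = 18700 − 26844 = −8144 t.
At t = 251 yr, e^(−t/τ) = e^(−1.664) = 0.1893, so ΔM = −1542 t and M = 26844 − 1542 = 25302 t.

25300 t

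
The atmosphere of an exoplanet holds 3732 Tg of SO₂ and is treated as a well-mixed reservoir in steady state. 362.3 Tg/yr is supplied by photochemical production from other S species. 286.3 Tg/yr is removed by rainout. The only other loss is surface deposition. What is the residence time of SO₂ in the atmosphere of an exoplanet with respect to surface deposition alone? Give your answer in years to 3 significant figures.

49.1 yr

At steady state ΣF_in = ΣF_out.
ΣF_in = 362.30 Tg/yr.
Surface deposition flux = ΣF_in − (286.3) = 362.30 − 286.3 = 76.00 Tg/yr.
τ = M / F = 3732 / 76.00 = 49.11 yr.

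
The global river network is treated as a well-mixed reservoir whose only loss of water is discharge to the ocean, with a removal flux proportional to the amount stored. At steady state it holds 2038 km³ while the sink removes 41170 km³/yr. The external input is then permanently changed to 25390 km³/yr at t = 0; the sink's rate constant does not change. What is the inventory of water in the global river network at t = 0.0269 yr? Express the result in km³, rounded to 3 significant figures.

1710 km³

τ = M₀/F₀ = 2038/41170 = 0.04950 yr; rate constant k = 1/τ.
New steady state M_∞ = F₁/k = F₁·τ = 25390 × 0.04950 = 1256.9 km³.
M(t) = M_∞ + (M₀ − M_∞)·e^(−t/τ); t/τ = 0.0269/0.04950 = 0.5434, so e^(−t/τ) = 0.5808.
M(t) = 1256.9 + 781.1 × 0.5808 = 1710.5 km³.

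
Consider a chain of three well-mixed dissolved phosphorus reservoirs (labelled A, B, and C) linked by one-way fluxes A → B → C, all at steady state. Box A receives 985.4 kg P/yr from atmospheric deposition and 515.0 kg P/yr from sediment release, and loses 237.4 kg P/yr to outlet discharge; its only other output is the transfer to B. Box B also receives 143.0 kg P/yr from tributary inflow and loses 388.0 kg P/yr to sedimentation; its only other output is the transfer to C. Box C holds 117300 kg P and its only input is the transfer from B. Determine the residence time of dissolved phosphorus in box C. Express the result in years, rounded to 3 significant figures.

115 yr

Box A: F(A→B) = (985.4 + 515.0) − 237.4 = 1263.0 kg P/yr.
Box B: F(B→C) = (1263.0 + 143.0) − 388.0 = 1018.0 kg P/yr.
Box C throughput = its input = 1018.0 kg P/yr; τ = 117300 / 1018.0 = 115.2 yr.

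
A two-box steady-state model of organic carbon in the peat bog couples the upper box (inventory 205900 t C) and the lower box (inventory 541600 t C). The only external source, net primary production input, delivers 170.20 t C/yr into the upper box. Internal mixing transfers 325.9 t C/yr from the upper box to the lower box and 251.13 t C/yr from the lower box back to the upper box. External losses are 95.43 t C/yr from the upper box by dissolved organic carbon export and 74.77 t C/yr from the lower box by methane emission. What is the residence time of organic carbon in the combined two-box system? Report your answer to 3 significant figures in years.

For the system as a whole, the A↔B exchange is internal and contributes nothing to the throughput; only the external sinks remove mass.
M_total = 205900 + 541600 = 747500 t C.
ΣF_external_out = 95.43 + 74.77 = 170.20 t C/yr.
τ = M_total / ΣF_ext = 747500 / 170.20 = 4392 yr.

4390 yr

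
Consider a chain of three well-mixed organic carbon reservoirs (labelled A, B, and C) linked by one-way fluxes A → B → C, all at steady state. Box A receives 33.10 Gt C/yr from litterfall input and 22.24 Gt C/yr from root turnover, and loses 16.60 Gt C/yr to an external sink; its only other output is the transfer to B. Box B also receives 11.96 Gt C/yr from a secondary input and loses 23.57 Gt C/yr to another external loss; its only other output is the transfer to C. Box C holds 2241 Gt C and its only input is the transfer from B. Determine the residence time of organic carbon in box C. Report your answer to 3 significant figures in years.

Box A: F(A→B) = (33.10 + 22.24) − 16.60 = 38.740 Gt C/yr.
Box B: F(B→C) = (38.740 + 11.96) − 23.57 = 27.130 Gt C/yr.
Box C throughput = its input = 27.130 Gt C/yr; τ = 2241 / 27.130 = 82.60 yr.

82.6 yr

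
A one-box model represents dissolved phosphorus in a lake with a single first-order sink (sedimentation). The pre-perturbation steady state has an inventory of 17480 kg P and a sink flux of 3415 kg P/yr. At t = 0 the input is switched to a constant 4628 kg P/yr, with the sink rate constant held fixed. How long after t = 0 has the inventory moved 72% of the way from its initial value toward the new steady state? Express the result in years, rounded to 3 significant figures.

6.52 yr

τ = M₀/F₀ = 17480/3415 = 5.119 yr.
The remaining gap fraction is e^(−t/τ); 72% covered ⇒ e^(−t/τ) = 0.280.
t = −τ ln(0.280) = 5.119 × 1.273 = 6.516 yr.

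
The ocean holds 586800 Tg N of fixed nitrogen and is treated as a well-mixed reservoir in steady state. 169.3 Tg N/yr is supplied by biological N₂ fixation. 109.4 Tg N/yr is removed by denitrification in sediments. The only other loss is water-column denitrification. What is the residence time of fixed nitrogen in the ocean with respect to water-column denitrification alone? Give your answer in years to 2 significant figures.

At steady state ΣF_in = ΣF_out.
ΣF_in = 169.30 Tg N/yr.
Water-column denitrification flux = ΣF_in − (109.4) = 169.30 − 109.4 = 59.90 Tg N/yr.
τ = M / F = 586800 / 59.90 = 9796 yr.

9800 yr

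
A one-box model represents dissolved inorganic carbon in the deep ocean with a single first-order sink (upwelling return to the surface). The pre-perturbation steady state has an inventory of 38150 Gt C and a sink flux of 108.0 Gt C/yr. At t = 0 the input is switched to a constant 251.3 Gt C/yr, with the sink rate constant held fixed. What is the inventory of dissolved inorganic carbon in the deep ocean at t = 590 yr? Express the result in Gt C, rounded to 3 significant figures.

79200 Gt C

The sink rate constant is k = F₀/M₀ = 108.0/38150 = 0.002831 yr⁻¹.
Solving dM/dt = F₁ − kM with M(0) = M₀ gives M(t) = F₁/k + (M₀ − F₁/k)·e^(−kt).
F₁/k = 251.3/0.002831 = 88769 Gt C; kt = 0.002831 × 590 = 1.670, e^(−kt) = 0.1882.
M(590) = 88769 + (38150 − 88769) × 0.1882 = 88769 − 9527 = 79243 Gt C.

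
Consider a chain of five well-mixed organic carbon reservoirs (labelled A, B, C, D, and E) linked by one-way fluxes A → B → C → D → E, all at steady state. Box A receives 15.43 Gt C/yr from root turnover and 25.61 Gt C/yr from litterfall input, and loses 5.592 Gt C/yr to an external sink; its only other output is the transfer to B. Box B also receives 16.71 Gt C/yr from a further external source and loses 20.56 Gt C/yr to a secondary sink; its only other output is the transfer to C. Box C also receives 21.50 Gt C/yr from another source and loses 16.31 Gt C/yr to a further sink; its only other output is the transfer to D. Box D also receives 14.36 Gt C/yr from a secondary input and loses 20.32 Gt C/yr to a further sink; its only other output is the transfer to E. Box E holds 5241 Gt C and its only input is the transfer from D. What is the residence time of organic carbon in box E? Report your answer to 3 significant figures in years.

Box A: F(A→B) = (15.43 + 25.61) − 5.592 = 35.448 Gt C/yr.
Box B: F(B→C) = (35.448 + 16.71) − 20.56 = 31.598 Gt C/yr.
Box C: F(C→D) = (31.598 + 21.50) − 16.31 = 36.788 Gt C/yr.
Box D: F(D→E) = (36.788 + 14.36) − 20.32 = 30.828 Gt C/yr.
Box E throughput = its input = 30.828 Gt C/yr; τ = 5241 / 30.828 = 170.0 yr.

170 yr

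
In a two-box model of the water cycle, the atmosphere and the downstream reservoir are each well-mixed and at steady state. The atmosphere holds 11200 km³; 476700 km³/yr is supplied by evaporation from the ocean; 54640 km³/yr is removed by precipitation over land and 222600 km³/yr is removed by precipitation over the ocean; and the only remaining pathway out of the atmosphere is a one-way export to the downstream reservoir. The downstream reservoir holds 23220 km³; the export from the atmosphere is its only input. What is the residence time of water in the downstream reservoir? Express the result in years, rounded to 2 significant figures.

Balance the atmosphere: ΣF_in = 476700 km³/yr.
Export to the downstream reservoir = ΣF_in − (54640 + 222600) = 199460 km³/yr.
At steady state the output of the downstream reservoir equals its input, 199460 km³/yr.
τ = M / F = 23220 / 199460 = 0.1164 yr.

0.12 yr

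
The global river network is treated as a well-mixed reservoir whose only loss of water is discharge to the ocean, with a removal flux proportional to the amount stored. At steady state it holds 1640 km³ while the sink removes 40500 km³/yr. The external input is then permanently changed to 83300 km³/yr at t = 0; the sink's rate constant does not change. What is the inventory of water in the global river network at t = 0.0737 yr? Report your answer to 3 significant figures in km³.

Residence time τ = M₀/F₀ = 0.04049 yr. The eventual steady state is M_∞ = M₀·(F₁/F₀) = 1640 × 83300/40500 = 3373.1 km³.
The anomaly ΔM(t) = M(t) − M_∞ decays as ΔM₀·e^(−t/τ) with ΔM₀ = 1640 − 3373.1 = −1733 km³.
At t = 0.0737 yr, e^(−t/τ) = e^(−1.820) = 0.1620, so ΔM = −280.8 km³ and M = 3373.1 − 280.8 = 3092.3 km³.

3090 km³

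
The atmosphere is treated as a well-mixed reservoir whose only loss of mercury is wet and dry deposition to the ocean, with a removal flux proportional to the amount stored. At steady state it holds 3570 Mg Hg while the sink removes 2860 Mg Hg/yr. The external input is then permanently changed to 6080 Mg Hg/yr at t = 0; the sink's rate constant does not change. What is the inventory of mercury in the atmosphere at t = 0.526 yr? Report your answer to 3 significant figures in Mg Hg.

4950 Mg Hg

τ = M₀/F₀ = 3570/2860 = 1.248 yr; rate constant k = 1/τ.
New steady state M_∞ = F₁/k = F₁·τ = 6080 × 1.248 = 7589.4 Mg Hg.
M(t) = M_∞ + (M₀ − M_∞)·e^(−t/τ); t/τ = 0.526/1.248 = 0.4214, so e^(−t/τ) = 0.6561.
M(t) = 7589.4 − 4019 × 0.6561 = 4952.1 Mg Hg.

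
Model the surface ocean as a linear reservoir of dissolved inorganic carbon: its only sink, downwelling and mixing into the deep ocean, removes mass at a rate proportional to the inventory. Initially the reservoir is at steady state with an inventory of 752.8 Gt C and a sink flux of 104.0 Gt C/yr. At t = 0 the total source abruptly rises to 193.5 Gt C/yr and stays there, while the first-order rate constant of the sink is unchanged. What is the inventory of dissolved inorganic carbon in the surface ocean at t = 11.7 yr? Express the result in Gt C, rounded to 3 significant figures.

1270 Gt C

Residence time τ = M₀/F₀ = 7.238 yr. The eventual steady state is M_∞ = M₀·(F₁/F₀) = 752.8 × 193.5/104.0 = 1400.6 Gt C.
The anomaly ΔM(t) = M(t) − M_∞ decays as ΔM₀·e^(−t/τ) with ΔM₀ = 752.8 − 1400.6 = −647.8 Gt C.
At t = 11.7 yr, e^(−t/τ) = e^(−1.616) = 0.1986, so ΔM = −128.7 Gt C and M = 1400.6 − 128.7 = 1272.0 Gt C.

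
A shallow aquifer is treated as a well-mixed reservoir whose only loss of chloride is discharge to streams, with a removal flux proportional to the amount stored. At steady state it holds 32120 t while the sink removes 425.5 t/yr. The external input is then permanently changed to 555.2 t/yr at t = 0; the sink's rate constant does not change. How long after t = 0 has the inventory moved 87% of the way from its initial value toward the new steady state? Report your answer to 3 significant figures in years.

154 yr

τ = M₀/F₀ = 32120/425.5 = 75.49 yr.
The remaining gap fraction is e^(−t/τ); 87% covered ⇒ e^(−t/τ) = 0.130.
t = −τ ln(0.130) = 75.49 × 2.040 = 154.0 yr.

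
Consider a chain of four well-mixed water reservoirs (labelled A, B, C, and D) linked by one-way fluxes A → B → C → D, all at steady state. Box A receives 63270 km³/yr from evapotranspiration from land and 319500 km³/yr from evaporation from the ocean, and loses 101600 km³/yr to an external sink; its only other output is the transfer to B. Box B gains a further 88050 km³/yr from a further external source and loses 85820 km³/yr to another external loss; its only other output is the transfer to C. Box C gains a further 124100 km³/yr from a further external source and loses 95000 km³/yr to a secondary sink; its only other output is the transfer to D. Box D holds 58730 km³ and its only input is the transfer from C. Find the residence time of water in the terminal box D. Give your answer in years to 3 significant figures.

0.188 yr

Box A: F(A→B) = (63270 + 319500) − 101600 = 281170 km³/yr.
Box B: F(B→C) = (281170 + 88050) − 85820 = 283400 km³/yr.
Box C: F(C→D) = (283400 + 124100) − 95000 = 312500 km³/yr.
Box D throughput = its input = 312500 km³/yr; τ = 58730 / 312500 = 0.1879 yr.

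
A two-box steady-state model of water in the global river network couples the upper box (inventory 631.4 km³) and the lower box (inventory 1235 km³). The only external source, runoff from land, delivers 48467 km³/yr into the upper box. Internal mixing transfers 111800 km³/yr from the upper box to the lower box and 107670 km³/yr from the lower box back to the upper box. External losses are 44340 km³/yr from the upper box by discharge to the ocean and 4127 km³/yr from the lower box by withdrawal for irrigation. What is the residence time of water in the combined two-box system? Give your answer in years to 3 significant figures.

Residence time in the combined system uses the total inventory and the total *external* removal — internal exchanges between the two boxes cancel.
M_total = 631.4 + 1235 = 1866.4 km³.
ΣF_external_out = 44340 + 4127 = 48467 km³/yr.
τ = M_total / ΣF_ext = 1866.4 / 48467 = 0.03851 yr.

0.0385 yr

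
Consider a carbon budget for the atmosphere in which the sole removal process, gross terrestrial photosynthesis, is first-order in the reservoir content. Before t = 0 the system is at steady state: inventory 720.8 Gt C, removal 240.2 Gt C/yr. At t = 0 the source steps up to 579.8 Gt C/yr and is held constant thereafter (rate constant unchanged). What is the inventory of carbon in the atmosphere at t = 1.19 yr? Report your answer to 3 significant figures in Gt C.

τ = M₀/F₀ = 720.8/240.2 = 3.001 yr; rate constant k = 1/τ.
New steady state M_∞ = F₁/k = F₁·τ = 579.8 × 3.001 = 1739.9 Gt C.
M(t) = M_∞ + (M₀ − M_∞)·e^(−t/τ); t/τ = 1.19/3.001 = 0.3966, so e^(−t/τ) = 0.6726.
M(t) = 1739.9 − 1019 × 0.6726 = 1054.4 Gt C.

1050 Gt C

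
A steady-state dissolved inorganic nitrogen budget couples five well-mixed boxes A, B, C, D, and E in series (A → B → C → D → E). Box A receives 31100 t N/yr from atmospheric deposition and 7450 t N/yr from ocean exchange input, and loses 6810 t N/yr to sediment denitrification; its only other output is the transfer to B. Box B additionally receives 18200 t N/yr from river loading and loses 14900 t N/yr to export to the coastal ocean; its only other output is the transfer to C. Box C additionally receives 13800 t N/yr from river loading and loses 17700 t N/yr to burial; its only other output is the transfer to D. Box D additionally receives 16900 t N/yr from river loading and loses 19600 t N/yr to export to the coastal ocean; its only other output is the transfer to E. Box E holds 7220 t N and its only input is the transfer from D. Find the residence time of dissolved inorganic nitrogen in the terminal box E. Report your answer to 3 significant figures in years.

0.254 yr

Box A: F(A→B) = (31100 + 7450) − 6810 = 31740 t N/yr.
Box B: F(B→C) = (31740 + 18200) − 14900 = 35040 t N/yr.
Box C: F(C→D) = (35040 + 13800) − 17700 = 31140 t N/yr.
Box D: F(D→E) = (31140 + 16900) − 19600 = 28440 t N/yr.
Box E throughput = its input = 28440 t N/yr; τ = 7220 / 28440 = 0.2539 yr.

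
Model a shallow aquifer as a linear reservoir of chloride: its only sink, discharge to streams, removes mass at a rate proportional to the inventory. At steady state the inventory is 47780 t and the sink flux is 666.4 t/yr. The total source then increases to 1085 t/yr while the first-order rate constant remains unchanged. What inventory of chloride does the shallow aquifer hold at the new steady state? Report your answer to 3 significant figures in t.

77800 t

Rate constant k = F/M = 666.4 / 47780 = 0.01395 yr⁻¹.
At the new steady state, source = k·M_new ⇒ M_new = 1085 / 0.01395 = 77790 t.
(Equivalently M_new = M × F_new/F_old = 47780 × 1085/666.4.)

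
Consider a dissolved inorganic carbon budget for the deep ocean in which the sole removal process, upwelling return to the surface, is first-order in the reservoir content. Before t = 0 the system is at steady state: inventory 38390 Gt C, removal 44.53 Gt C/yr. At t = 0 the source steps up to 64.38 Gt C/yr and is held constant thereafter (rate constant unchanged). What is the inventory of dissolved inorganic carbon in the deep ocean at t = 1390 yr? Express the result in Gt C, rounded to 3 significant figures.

52100 Gt C

Residence time τ = M₀/F₀ = 862.1 yr. The eventual steady state is M_∞ = M₀·(F₁/F₀) = 38390 × 64.38/44.53 = 55503 Gt C.
The anomaly ΔM(t) = M(t) − M_∞ decays as ΔM₀·e^(−t/τ) with ΔM₀ = 38390 − 55503 = −17110 Gt C.
At t = 1390 yr, e^(−t/τ) = e^(−1.612) = 0.1994, so ΔM = −3413 Gt C and M = 55503 − 3413 = 52090 Gt C.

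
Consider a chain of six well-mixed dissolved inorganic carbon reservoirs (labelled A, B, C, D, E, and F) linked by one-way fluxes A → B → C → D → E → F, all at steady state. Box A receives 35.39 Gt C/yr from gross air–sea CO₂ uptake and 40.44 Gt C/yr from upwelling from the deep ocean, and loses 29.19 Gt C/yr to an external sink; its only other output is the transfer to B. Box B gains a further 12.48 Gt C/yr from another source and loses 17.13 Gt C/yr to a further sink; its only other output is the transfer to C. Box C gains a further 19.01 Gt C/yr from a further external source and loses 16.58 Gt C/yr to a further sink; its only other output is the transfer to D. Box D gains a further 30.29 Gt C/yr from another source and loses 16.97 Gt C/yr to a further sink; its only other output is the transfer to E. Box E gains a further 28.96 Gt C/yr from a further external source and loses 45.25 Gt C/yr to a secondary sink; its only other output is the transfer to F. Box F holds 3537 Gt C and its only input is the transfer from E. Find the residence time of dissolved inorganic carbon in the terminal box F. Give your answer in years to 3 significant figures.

85.3 yr

Box A: F(A→B) = (35.39 + 40.44) − 29.19 = 46.640 Gt C/yr.
Box B: F(B→C) = (46.640 + 12.48) − 17.13 = 41.990 Gt C/yr.
Box C: F(C→D) = (41.990 + 19.01) − 16.58 = 44.420 Gt C/yr.
Box D: F(D→E) = (44.420 + 30.29) − 16.97 = 57.740 Gt C/yr.
Box E: F(E→F) = (57.740 + 28.96) − 45.25 = 41.450 Gt C/yr.
Box F throughput = its input = 41.450 Gt C/yr; τ = 3537 / 41.450 = 85.33 yr.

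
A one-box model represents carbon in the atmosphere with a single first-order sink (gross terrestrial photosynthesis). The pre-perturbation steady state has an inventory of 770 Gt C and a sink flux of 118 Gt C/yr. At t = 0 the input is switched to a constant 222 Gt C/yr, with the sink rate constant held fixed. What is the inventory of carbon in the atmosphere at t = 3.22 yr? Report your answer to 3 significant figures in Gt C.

1030 Gt C

The sink rate constant is k = F₀/M₀ = 118/770 = 0.1532 yr⁻¹.
Solving dM/dt = F₁ − kM with M(0) = M₀ gives M(t) = F₁/k + (M₀ − F₁/k)·e^(−kt).
F₁/k = 222/0.1532 = 1448.6 Gt C; kt = 0.1532 × 3.22 = 0.4935, e^(−kt) = 0.6105.
M(3.22) = 1448.6 + (770 − 1448.6) × 0.6105 = 1448.6 − 414.3 = 1034.3 Gt C.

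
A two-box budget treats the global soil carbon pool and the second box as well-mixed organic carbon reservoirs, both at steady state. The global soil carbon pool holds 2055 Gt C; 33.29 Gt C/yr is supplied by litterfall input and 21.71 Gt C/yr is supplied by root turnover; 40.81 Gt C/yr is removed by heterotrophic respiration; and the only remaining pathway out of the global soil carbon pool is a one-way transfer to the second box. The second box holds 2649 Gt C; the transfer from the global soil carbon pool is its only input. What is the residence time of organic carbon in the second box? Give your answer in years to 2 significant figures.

Balance the global soil carbon pool: ΣF_in = 33.29 + 21.71 = 55.000 Gt C/yr.
Transfer to the second box = ΣF_in − (40.81) = 14.190 Gt C/yr.
At steady state the output of the second box equals its input, 14.190 Gt C/yr.
τ = M / F = 2649 / 14.190 = 186.7 yr.

190 yr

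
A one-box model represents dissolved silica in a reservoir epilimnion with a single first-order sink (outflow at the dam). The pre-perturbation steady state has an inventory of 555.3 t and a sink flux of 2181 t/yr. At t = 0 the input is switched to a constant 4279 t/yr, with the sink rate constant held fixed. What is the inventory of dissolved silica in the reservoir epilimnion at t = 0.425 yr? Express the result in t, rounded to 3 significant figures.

τ = M₀/F₀ = 555.3/2181 = 0.2546 yr; rate constant k = 1/τ.
New steady state M_∞ = F₁/k = F₁·τ = 4279 × 0.2546 = 1089.5 t.
M(t) = M_∞ + (M₀ − M_∞)·e^(−t/τ); t/τ = 0.425/0.2546 = 1.669, so e^(−t/τ) = 0.1884.
M(t) = 1089.5 − 534.2 × 0.1884 = 988.83 t.

989 t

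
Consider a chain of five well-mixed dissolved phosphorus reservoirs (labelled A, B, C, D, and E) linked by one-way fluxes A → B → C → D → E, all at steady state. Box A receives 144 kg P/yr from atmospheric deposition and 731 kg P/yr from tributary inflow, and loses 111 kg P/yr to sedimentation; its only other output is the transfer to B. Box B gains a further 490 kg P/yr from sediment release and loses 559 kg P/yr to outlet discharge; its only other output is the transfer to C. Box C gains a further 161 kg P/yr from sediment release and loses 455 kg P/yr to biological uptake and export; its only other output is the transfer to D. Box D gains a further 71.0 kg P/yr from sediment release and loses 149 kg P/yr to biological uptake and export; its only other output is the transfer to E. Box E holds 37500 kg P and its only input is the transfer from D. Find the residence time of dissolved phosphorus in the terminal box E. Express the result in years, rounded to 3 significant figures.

Box A: F(A→B) = (144 + 731) − 111 = 764.00 kg P/yr.
Box B: F(B→C) = (764.00 + 490) − 559 = 695.00 kg P/yr.
Box C: F(C→D) = (695.00 + 161) − 455 = 401.00 kg P/yr.
Box D: F(D→E) = (401.00 + 71.0) − 149 = 323.00 kg P/yr.
Box E throughput = its input = 323.00 kg P/yr; τ = 37500 / 323.00 = 116.1 yr.

116 yr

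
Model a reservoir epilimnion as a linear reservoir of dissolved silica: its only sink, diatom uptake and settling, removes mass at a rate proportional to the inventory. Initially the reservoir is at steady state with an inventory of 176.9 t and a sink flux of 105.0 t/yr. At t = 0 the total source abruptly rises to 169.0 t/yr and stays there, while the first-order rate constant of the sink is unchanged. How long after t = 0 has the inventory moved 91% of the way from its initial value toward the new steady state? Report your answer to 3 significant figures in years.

τ = M₀/F₀ = 176.9/105.0 = 1.685 yr.
The remaining gap fraction is e^(−t/τ); 91% covered ⇒ e^(−t/τ) = 0.0900.
t = −τ ln(0.0900) = 1.685 × 2.408 = 4.057 yr.

4.06 yr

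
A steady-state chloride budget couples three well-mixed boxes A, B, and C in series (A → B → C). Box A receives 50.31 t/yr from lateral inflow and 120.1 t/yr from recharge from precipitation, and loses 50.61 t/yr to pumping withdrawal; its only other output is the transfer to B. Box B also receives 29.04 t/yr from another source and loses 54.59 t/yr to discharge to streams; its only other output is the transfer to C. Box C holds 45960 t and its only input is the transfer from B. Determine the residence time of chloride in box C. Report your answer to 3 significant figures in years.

488 yr

Box A: F(A→B) = (50.31 + 120.1) − 50.61 = 119.80 t/yr.
Box B: F(B→C) = (119.80 + 29.04) − 54.59 = 94.250 t/yr.
Box C throughput = its input = 94.250 t/yr; τ = 45960 / 94.250 = 487.6 yr.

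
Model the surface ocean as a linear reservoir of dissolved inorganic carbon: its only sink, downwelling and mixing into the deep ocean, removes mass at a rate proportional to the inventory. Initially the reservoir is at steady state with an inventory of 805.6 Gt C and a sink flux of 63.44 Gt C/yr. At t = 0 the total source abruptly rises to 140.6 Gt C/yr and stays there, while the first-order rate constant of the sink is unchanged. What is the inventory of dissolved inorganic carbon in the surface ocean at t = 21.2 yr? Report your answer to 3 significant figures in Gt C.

The sink rate constant is k = F₀/M₀ = 63.44/805.6 = 0.07875 yr⁻¹.
Solving dM/dt = F₁ − kM with M(0) = M₀ gives M(t) = F₁/k + (M₀ − F₁/k)·e^(−kt).
F₁/k = 140.6/0.07875 = 1785.4 Gt C; kt = 0.07875 × 21.2 = 1.669, e^(−kt) = 0.1883.
M(21.2) = 1785.4 + (805.6 − 1785.4) × 0.1883 = 1785.4 − 184.5 = 1600.9 Gt C.

1600 Gt C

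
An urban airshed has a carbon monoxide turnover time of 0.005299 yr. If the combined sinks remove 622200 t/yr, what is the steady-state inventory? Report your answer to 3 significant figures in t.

τ = M/F ⇒ M = τ × F = 0.005299 × 622200 = 3297 t.

3300 t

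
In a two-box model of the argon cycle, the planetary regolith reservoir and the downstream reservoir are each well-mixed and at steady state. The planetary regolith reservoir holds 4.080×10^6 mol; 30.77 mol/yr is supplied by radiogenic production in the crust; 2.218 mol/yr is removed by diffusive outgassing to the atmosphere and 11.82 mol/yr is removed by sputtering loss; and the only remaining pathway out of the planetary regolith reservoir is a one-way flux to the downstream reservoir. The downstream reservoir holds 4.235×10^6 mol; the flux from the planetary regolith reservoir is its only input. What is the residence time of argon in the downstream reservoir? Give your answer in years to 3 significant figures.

Balance the planetary regolith reservoir: ΣF_in = 30.770 mol/yr.
Flux to the downstream reservoir = ΣF_in − (2.218 + 11.82) = 16.732 mol/yr.
At steady state the output of the downstream reservoir equals its input, 16.732 mol/yr.
τ = M / F = 4.235×10^6 / 16.732 = 253100 yr.

253000 yr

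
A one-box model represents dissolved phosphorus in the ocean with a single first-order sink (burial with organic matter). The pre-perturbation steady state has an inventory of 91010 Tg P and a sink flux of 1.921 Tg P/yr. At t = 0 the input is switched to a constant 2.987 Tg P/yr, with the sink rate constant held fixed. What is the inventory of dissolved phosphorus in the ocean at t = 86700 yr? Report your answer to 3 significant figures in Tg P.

Residence time τ = M₀/F₀ = 47380 yr. The eventual steady state is M_∞ = M₀·(F₁/F₀) = 91010 × 2.987/1.921 = 141510 Tg P.
The anomaly ΔM(t) = M(t) − M_∞ decays as ΔM₀·e^(−t/τ) with ΔM₀ = 91010 − 141510 = −50500 Tg P.
At t = 86700 yr, e^(−t/τ) = e^(−1.830) = 0.1604, so ΔM = −8101 Tg P and M = 141510 − 8101 = 133410 Tg P.

133000 Tg P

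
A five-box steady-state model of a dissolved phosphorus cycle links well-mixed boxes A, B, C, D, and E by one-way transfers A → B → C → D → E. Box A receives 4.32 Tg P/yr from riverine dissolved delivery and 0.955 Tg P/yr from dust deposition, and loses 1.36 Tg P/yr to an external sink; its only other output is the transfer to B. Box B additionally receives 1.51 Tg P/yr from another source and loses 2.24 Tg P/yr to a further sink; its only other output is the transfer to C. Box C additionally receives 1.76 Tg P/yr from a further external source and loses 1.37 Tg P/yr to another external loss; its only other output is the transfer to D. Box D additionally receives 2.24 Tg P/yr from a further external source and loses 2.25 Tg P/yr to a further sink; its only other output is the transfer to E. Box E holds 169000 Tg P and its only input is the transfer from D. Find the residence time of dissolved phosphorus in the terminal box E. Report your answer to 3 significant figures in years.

47400 yr

Box A: F(A→B) = (4.32 + 0.955) − 1.36 = 3.9150 Tg P/yr.
Box B: F(B→C) = (3.9150 + 1.51) − 2.24 = 3.1850 Tg P/yr.
Box C: F(C→D) = (3.1850 + 1.76) − 1.37 = 3.5750 Tg P/yr.
Box D: F(D→E) = (3.5750 + 2.24) − 2.25 = 3.5650 Tg P/yr.
Box E throughput = its input = 3.5650 Tg P/yr; τ = 169000 / 3.5650 = 47410 yr.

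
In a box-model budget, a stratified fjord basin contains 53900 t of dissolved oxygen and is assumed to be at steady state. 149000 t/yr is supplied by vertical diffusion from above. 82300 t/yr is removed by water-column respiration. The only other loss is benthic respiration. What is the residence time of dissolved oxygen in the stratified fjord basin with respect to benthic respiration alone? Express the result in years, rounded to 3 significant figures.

At steady state ΣF_in = ΣF_out.
ΣF_in = 149000 t/yr.
Benthic respiration flux = ΣF_in − (82300) = 149000 − 82300 = 66700 t/yr.
τ = M / F = 53900 / 66700 = 0.8081 yr.

0.808 yr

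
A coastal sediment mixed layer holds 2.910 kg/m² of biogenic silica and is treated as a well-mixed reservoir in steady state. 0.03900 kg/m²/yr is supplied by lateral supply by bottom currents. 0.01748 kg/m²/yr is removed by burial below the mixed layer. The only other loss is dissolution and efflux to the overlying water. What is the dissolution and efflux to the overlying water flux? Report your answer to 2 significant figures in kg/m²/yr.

At steady state ΣF_in = ΣF_out.
ΣF_in = 0.039000 kg/m²/yr.
Dissolution and efflux to the overlying water flux = ΣF_in − (0.01748) = 0.039000 − 0.01748 = 0.02152 kg/m²/yr.

0.022 kg/m²/yr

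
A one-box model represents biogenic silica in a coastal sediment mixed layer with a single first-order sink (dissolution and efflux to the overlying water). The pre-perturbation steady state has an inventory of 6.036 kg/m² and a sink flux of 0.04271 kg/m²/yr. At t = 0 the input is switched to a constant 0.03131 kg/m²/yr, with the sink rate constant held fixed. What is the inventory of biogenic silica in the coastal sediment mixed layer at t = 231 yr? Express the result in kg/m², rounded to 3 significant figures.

4.74 kg/m²

Residence time τ = M₀/F₀ = 141.3 yr. The eventual steady state is M_∞ = M₀·(F₁/F₀) = 6.036 × 0.03131/0.04271 = 4.4249 kg/m².
The anomaly ΔM(t) = M(t) − M_∞ decays as ΔM₀·e^(−t/τ) with ΔM₀ = 6.036 − 4.4249 = 1.611 kg/m².
At t = 231 yr, e^(−t/τ) = e^(−1.635) = 0.1950, so ΔM = 0.3142 kg/m² and M = 4.4249 + 0.3142 = 4.7391 kg/m².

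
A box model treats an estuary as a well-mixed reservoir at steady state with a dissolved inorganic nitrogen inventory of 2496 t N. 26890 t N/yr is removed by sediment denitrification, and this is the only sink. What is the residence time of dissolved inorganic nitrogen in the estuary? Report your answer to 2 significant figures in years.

τ = M / F = 2496 / 26890 = 0.09282 yr.

0.093 yr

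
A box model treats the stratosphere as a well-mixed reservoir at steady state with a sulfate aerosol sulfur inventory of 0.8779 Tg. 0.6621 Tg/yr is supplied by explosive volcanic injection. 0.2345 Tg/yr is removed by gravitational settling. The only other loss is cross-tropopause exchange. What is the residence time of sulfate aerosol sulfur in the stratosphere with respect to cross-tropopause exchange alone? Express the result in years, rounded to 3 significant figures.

2.05 yr

At steady state ΣF_in = ΣF_out.
ΣF_in = 0.66210 Tg/yr.
Cross-tropopause exchange flux = ΣF_in − (0.2345) = 0.66210 − 0.2345 = 0.4276 Tg/yr.
τ = M / F = 0.8779 / 0.4276 = 2.053 yr.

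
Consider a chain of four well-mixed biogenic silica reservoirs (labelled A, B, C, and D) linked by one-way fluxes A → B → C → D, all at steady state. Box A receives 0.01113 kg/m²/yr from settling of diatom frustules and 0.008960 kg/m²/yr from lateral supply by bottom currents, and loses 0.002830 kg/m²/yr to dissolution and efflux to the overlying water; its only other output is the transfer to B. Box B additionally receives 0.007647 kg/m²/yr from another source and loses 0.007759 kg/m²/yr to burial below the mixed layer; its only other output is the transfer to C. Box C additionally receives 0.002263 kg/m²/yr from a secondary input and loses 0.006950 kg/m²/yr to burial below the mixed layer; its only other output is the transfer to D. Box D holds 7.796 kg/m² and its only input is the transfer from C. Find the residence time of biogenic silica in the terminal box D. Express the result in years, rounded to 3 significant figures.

626 yr

Box A: F(A→B) = (0.01113 + 0.008960) − 0.002830 = 0.017260 kg/m²/yr.
Box B: F(B→C) = (0.017260 + 0.007647) − 0.007759 = 0.017148 kg/m²/yr.
Box C: F(C→D) = (0.017148 + 0.002263) − 0.006950 = 0.012461 kg/m²/yr.
Box D throughput = its input = 0.012461 kg/m²/yr; τ = 7.796 / 0.012461 = 625.6 yr.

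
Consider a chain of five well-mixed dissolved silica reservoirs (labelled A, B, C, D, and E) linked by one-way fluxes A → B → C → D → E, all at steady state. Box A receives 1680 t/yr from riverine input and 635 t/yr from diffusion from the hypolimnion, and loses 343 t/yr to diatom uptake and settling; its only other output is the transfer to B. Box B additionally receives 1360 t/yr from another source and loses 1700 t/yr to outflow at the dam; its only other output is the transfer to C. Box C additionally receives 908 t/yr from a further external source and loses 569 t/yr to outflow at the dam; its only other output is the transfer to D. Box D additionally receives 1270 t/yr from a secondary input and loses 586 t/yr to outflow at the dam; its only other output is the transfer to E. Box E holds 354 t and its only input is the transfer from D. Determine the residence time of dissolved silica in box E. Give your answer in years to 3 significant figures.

0.133 yr

Box A: F(A→B) = (1680 + 635) − 343 = 1972.0 t/yr.
Box B: F(B→C) = (1972.0 + 1360) − 1700 = 1632.0 t/yr.
Box C: F(C→D) = (1632.0 + 908) − 569 = 1971.0 t/yr.
Box D: F(D→E) = (1971.0 + 1270) − 586 = 2655.0 t/yr.
Box E throughput = its input = 2655.0 t/yr; τ = 354 / 2655.0 = 0.1333 yr.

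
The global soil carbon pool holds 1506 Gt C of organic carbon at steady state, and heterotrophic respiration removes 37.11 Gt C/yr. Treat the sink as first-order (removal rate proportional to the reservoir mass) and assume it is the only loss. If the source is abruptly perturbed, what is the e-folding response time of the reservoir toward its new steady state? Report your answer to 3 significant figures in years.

For a linear reservoir the response time equals the residence time τ = M/F.
τ = 1506 / 37.11 = 40.58 yr.

40.6 yr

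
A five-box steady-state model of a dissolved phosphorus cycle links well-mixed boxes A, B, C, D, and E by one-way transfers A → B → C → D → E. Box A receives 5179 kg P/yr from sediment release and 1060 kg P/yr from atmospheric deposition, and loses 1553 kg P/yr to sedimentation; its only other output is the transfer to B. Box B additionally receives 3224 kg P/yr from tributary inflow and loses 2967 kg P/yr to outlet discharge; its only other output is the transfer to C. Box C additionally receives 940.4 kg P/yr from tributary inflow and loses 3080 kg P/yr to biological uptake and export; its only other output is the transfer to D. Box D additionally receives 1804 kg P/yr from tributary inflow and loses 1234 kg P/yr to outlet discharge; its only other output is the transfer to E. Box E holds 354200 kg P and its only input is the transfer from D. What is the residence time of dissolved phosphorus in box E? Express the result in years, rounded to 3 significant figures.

Box A: F(A→B) = (5179 + 1060) − 1553 = 4686.0 kg P/yr.
Box B: F(B→C) = (4686.0 + 3224) − 2967 = 4943.0 kg P/yr.
Box C: F(C→D) = (4943.0 + 940.4) − 3080 = 2803.4 kg P/yr.
Box D: F(D→E) = (2803.4 + 1804) − 1234 = 3373.4 kg P/yr.
Box E throughput = its input = 3373.4 kg P/yr; τ = 354200 / 3373.4 = 105.0 yr.

105 yr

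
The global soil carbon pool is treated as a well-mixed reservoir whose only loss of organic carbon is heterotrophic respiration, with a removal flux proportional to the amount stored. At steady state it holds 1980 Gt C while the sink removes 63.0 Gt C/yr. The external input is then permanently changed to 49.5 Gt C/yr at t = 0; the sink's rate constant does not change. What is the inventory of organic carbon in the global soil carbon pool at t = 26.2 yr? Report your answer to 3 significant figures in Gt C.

Residence time τ = M₀/F₀ = 31.43 yr. The eventual steady state is M_∞ = M₀·(F₁/F₀) = 1980 × 49.5/63.0 = 1555.7 Gt C.
The anomaly ΔM(t) = M(t) − M_∞ decays as ΔM₀·e^(−t/τ) with ΔM₀ = 1980 − 1555.7 = 424.3 Gt C.
At t = 26.2 yr, e^(−t/τ) = e^(−0.8336) = 0.4345, so ΔM = 184.3 Gt C and M = 1555.7 + 184.3 = 1740.1 Gt C.

1740 Gt C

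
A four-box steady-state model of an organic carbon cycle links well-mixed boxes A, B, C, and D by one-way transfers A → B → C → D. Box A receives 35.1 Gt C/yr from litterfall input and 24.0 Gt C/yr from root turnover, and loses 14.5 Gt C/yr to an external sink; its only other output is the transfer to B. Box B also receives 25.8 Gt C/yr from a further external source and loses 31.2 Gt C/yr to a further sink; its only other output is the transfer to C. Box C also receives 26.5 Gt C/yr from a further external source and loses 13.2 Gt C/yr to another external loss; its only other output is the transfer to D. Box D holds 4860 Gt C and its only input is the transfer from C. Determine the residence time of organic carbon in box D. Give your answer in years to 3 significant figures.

Box A: F(A→B) = (35.1 + 24.0) − 14.5 = 44.600 Gt C/yr.
Box B: F(B→C) = (44.600 + 25.8) − 31.2 = 39.200 Gt C/yr.
Box C: F(C→D) = (39.200 + 26.5) − 13.2 = 52.500 Gt C/yr.
Box D throughput = its input = 52.500 Gt C/yr; τ = 4860 / 52.500 = 92.57 yr.

92.6 yr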